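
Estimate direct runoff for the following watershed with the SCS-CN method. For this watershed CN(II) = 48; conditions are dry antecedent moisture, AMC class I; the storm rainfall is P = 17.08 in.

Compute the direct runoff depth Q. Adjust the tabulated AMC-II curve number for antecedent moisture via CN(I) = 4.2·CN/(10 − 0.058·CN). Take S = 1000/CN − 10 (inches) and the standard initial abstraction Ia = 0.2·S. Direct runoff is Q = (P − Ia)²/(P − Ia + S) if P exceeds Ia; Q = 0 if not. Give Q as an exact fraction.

Q = 352538176/93556575 in ≈ 3.768 in

Adjust CN=48 to AMC I: 4.2·48/(10 − 0.058·48) → (1008/5) ÷ (902/125) = 12600/451 ≈ 27.938
Max retention: S = 1000/(12600/451) − 10 = 1625/63 in (≈ 25.794 in)
Initial abstraction Ia = S/5 = (1625/63)/5 = 325/63 ≈ 5.159 in
Since P=17.080 > Ia=5.159: effective rainfall P−Ia = 18776/1575 in
Q: (18776/1575)² ÷ (59401/1575) = 352538176/93556575 in (≈ 3.768 in)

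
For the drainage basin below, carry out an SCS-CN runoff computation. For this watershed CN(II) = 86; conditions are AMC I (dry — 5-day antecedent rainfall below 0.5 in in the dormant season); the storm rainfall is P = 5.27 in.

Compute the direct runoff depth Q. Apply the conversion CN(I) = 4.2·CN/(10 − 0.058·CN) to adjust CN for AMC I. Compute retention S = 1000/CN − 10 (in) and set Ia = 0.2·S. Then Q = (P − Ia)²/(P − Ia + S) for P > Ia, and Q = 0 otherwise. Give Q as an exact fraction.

Q = 3362028289/1392980700 in ≈ 2.414 in

Adjust CN=86 to AMC I: 4.2·86/(10 − 0.058·86) → (1806/5) ÷ (1253/250) = 12900/179 ≈ 72.067
Max retention: S = 1000/(12900/179) − 10 = 500/129 in (≈ 3.876 in)
Initial abstraction Ia = S/5 = (500/129)/5 = 100/129 ≈ 0.775 in
Since P=5.270 > Ia=0.775: effective rainfall P−Ia = 57983/12900 in
Q: (57983/12900)² ÷ (107983/12900) = 3362028289/1392980700 in (≈ 2.414 in)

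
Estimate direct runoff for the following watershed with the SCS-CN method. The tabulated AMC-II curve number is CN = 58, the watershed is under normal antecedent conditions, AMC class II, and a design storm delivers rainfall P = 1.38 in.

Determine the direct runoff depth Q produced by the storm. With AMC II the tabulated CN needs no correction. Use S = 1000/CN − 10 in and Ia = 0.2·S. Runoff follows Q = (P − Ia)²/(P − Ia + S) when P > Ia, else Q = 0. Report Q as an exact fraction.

AMC II — tabulated CN = 58 applies directly.
Max retention: S = 1000/58 − 10 = 210/29 in (≈ 7.241 in)
Ia = 0.2S: 0.2·7.241 = 1.448 in (exactly 42/29)
P = 1.380 ≤ Ia = 1.448 in: entire storm abstracted, Q = 0.

Q = 0 in ≈ 0.000 in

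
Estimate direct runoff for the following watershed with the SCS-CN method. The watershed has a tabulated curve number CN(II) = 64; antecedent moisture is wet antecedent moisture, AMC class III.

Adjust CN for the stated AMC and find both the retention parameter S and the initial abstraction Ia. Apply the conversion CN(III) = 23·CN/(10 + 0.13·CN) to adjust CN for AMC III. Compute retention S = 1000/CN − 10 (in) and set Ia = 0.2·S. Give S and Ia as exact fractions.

CN(III) from CN(II)=64: (23·64)/(10 + 0.13·64) = 18400/229 ≈ 80.349
Max retention: S = 1000/(18400/229) − 10 = 225/92 in (≈ 2.446 in)
Ia = 0.2·(225/92) = 45/92 in ≈ 0.489 in

S = 225/92 in ≈ 2.446 in; Ia = 45/92 in ≈ 0.489 in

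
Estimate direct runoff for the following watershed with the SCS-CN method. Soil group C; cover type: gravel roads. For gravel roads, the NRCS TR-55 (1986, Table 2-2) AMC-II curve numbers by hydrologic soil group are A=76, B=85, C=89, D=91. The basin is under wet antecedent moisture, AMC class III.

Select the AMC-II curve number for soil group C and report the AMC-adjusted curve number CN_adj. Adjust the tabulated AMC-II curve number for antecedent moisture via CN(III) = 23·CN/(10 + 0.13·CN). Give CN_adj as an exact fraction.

NRCS table: gravel roads, soil group C → CN(II) = 89
CN(III) from CN(II)=89: (23·89)/(10 + 0.13·89) = 204700/2157 ≈ 94.900

CN_adj = 204700/2157 ≈ 94.900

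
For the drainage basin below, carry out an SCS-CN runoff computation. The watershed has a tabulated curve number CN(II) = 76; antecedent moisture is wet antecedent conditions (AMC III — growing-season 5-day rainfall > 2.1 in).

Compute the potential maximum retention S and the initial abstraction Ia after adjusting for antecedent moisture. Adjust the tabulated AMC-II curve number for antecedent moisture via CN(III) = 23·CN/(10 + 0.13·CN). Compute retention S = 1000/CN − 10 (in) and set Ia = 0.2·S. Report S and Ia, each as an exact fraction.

Wet (AMC III): CN(III) = 23·76/(10 + 0.13·76) = 1748/(497/25) = 43700/497 ≈ 87.928
Max retention: S = 1000/(43700/497) − 10 = 600/437 in (≈ 1.373 in)
Ia = 0.2S: 0.2·1.373 = 0.275 in (exactly 120/437)

S = 600/437 in ≈ 1.373 in; Ia = 120/437 in ≈ 0.275 in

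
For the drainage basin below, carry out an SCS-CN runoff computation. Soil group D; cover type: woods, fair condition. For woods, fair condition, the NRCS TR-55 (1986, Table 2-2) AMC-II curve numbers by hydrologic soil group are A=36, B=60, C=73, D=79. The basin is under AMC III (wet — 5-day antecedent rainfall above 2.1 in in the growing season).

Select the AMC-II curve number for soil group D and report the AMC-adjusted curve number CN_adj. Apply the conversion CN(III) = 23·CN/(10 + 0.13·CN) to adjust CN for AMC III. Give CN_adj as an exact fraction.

NRCS table: woods, fair condition, soil group D → CN(II) = 79
Wet (AMC III): CN(III) = 23·79/(10 + 0.13·79) = 1817/(2027/100) = 181700/2027 ≈ 89.640

CN_adj = 181700/2027 ≈ 89.640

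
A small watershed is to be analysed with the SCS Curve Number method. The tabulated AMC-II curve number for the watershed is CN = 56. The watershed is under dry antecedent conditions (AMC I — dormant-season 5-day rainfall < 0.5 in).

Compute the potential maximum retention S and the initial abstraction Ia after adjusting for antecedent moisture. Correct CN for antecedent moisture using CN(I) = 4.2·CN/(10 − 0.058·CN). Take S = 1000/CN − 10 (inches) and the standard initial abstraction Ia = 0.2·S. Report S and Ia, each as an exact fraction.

Dry (AMC I): CN(I) = 4.2·56/(10 − 0.058·56) = (1176/5)/(844/125) = 7350/211 ≈ 34.834
Max retention: S = 1000/(7350/211) − 10 = 2750/147 in (≈ 18.707 in)
Ia = 0.2·(2750/147) = 550/147 in ≈ 3.741 in

S = 2750/147 in ≈ 18.707 in; Ia = 550/147 in ≈ 3.741 in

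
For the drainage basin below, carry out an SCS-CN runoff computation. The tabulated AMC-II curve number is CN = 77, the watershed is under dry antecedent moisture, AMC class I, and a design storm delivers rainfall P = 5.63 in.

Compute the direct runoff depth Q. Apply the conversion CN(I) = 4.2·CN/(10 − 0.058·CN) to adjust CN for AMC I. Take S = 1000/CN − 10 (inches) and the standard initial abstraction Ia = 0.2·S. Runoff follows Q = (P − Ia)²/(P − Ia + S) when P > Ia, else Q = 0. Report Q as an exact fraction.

CN(I) from CN(II)=77: (4.2·77)/(10 − 0.058·77) = 161700/2767 ≈ 58.439
Max retention: S = 1000/(161700/2767) − 10 = 11500/1617 in (≈ 7.112 in)
Ia = 0.2·(11500/1617) = 2300/1617 in ≈ 1.422 in
Excess rainfall: 5.630 − 1.422 = 4.208 in; P > Ia so Q > 0
Runoff Q = (P−Ia)²/(P−Ia+S) = (4.208)²/(4.208+7.112) = 462904697641/295970990700 ≈ 1.564 in

Q = 462904697641/295970990700 in ≈ 1.564 in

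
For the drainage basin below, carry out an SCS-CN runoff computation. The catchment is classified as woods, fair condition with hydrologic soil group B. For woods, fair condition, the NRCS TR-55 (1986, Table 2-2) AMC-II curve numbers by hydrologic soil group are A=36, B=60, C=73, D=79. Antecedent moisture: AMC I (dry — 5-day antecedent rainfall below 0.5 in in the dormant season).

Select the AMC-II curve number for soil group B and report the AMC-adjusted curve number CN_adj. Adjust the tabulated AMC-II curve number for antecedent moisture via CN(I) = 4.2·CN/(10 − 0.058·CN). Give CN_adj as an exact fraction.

CN_adj = 6300/163 ≈ 38.650

NRCS table: woods, fair condition, soil group B → CN(II) = 60
Dry (AMC I): CN(I) = 4.2·60/(10 − 0.058·60) = 252/(163/25) = 6300/163 ≈ 38.650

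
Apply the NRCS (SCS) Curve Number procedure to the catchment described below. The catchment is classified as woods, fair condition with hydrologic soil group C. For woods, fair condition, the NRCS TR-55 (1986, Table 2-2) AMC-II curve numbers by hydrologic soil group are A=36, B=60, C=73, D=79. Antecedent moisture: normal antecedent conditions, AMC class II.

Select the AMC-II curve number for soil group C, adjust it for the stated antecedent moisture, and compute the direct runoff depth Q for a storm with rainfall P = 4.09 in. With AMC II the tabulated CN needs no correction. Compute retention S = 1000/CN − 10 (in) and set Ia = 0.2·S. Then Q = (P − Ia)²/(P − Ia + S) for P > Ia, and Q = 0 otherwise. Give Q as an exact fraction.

Q = 598144849/375636100 in ≈ 1.592 in

NRCS table: woods, fair condition, soil group C → CN(II) = 73
Average conditions: CN = 73 (no AMC adjustment).
Retention S: 1000/CN − 10 with CN=73.000 → S = 270/73 ≈ 3.699 in
Initial abstraction Ia = S/5 = (270/73)/5 = 54/73 ≈ 0.740 in
P − Ia = 4.090 − 0.740 = 24457/7300 ≈ 3.350 in (> 0, runoff occurs)
Runoff Q = (P−Ia)²/(P−Ia+S) = (3.350)²/(3.350+3.699) = 598144849/375636100 ≈ 1.592 in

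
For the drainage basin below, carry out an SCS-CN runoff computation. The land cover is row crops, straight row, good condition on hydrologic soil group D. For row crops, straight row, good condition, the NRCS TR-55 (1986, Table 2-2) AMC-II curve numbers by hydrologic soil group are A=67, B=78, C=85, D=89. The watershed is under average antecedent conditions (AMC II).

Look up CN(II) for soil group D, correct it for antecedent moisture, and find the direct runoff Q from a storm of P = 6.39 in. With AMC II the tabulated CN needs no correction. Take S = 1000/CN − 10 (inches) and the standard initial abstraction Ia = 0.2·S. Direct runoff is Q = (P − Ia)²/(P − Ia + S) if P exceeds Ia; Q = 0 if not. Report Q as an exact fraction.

Q = 2988918241/584471900 in ≈ 5.114 in

NRCS table: row crops, straight row, good condition, soil group D → CN(II) = 89
AMC II — tabulated CN = 89 applies directly.
Max retention: S = 1000/89 − 10 = 110/89 in (≈ 1.236 in)
Ia = 0.2S: 0.2·1.236 = 0.247 in (exactly 22/89)
Excess rainfall: 6.390 − 0.247 = 6.143 in; P > Ia so Q > 0
Q = (54671/8900)²/((54671/8900) + 110/89) = (2988918241/79210000)/(65671/8900) = 2988918241/584471900 in ≈ 5.114 in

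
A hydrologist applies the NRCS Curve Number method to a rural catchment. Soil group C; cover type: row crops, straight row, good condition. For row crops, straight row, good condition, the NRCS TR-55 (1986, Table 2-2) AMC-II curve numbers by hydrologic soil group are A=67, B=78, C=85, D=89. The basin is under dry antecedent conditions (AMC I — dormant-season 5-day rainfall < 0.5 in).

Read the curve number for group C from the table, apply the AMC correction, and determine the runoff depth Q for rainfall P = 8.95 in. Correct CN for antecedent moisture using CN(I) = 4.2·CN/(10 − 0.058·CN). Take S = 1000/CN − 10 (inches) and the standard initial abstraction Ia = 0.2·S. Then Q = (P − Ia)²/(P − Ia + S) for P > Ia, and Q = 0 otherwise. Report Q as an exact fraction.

Q = 372528601/69736380 in ≈ 5.342 in

NRCS table: row crops, straight row, good condition, soil group C → CN(II) = 85
CN(I) from CN(II)=85: (4.2·85)/(10 − 0.058·85) = 11900/169 ≈ 70.414
S = 1000/(11900/169) − 10 = 500/119 in ≈ 4.202 in
Initial abstraction Ia = S/5 = (500/119)/5 = 100/119 ≈ 0.840 in
P − Ia = 8.950 − 0.840 = 19301/2380 ≈ 8.110 in (> 0, runoff occurs)
Q: (19301/2380)² ÷ (29301/2380) = 372528601/69736380 in (≈ 5.342 in)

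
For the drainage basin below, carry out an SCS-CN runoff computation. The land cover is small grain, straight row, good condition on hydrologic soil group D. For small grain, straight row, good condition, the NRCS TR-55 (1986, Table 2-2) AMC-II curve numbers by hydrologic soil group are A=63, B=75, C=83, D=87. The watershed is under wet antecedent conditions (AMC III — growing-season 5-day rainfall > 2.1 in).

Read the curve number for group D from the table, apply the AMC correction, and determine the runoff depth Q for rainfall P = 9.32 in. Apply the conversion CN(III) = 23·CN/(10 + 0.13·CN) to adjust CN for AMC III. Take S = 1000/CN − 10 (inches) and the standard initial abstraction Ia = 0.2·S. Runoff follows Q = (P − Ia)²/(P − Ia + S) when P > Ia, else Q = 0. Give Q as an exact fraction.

Q = 211354431289/24623955825 in ≈ 8.583 in

NRCS table: small grain, straight row, good condition, soil group D → CN(II) = 87
Adjust CN=87 to AMC III: 23·87/(10 + 0.13·87) → 2001 ÷ (2131/100) = 200100/2131 ≈ 93.900
Max retention: S = 1000/(200100/2131) − 10 = 1300/2001 in (≈ 0.650 in)
Ia = 0.2S: 0.2·0.650 = 0.130 in (exactly 260/2001)
Excess rainfall: 9.320 − 0.130 = 9.190 in; P > Ia so Q > 0
Q = (459733/50025)²/((459733/50025) + 1300/2001) = (211354431289/2502500625)/(492233/50025) = 211354431289/24623955825 in ≈ 8.583 in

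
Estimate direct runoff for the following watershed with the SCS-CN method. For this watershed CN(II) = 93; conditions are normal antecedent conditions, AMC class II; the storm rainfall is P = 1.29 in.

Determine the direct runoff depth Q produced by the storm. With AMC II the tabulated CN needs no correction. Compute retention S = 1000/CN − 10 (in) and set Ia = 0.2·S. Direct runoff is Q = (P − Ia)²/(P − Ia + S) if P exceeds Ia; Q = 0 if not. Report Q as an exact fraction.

Q = 112296409/163652100 in ≈ 0.686 in

AMC II — tabulated CN = 93 applies directly.
Max retention: S = 1000/93 − 10 = 70/93 in (≈ 0.753 in)
Initial abstraction Ia = S/5 = (70/93)/5 = 14/93 ≈ 0.151 in
Since P=1.290 > Ia=0.151: effective rainfall P−Ia = 10597/9300 in
Runoff Q = (P−Ia)²/(P−Ia+S) = (1.139)²/(1.139+0.753) = 112296409/163652100 ≈ 0.686 in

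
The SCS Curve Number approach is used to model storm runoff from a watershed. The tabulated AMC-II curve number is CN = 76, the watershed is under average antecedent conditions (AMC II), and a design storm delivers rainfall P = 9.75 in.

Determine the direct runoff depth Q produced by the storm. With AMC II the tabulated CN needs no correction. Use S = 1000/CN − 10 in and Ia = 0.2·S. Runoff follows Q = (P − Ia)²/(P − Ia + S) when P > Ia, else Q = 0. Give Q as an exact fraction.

AMC II — tabulated CN = 76 applies directly.
S = 1000/76 − 10 = 60/19 in ≈ 3.158 in
Ia = 0.2S: 0.2·3.158 = 0.632 in (exactly 12/19)
Excess rainfall: 9.750 − 0.632 = 9.118 in; P > Ia so Q > 0
Runoff Q = (P−Ia)²/(P−Ia+S) = (9.118)²/(9.118+3.158) = 160083/23636 ≈ 6.773 in

Q = 160083/23636 in ≈ 6.773 in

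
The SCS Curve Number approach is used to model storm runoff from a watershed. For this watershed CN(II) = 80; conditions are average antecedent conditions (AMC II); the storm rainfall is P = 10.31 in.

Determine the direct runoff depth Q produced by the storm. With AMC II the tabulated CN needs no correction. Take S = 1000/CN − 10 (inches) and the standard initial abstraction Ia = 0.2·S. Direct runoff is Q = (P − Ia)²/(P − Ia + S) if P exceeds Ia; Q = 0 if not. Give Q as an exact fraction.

Q = 962361/123100 in ≈ 7.818 in

AMC II — tabulated CN = 80 applies directly.
Max retention: S = 1000/80 − 10 = 5/2 in (≈ 2.500 in)
Ia = 0.2·(5/2) = 1/2 in ≈ 0.500 in
P − Ia = 10.310 − 0.500 = 981/100 ≈ 9.810 in (> 0, runoff occurs)
Q: (981/100)² ÷ (1231/100) = 962361/123100 in (≈ 7.818 in)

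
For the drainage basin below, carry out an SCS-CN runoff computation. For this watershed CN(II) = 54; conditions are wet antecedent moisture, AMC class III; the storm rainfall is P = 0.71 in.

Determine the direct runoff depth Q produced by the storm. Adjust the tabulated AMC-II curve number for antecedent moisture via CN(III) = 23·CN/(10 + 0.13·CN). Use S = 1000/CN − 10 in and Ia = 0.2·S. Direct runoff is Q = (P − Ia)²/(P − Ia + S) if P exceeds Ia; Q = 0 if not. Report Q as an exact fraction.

Wet (AMC III): CN(III) = 23·54/(10 + 0.13·54) = 1242/(851/50) = 2700/37 ≈ 72.973
Retention S: 1000/CN − 10 with CN=72.973 → S = 100/27 ≈ 3.704 in
Ia = 0.2S: 0.2·3.704 = 0.741 in (exactly 20/27)
P = 0.710 ≤ Ia = 0.741 in: entire storm abstracted, Q = 0.

Q = 0 in ≈ 0.000 in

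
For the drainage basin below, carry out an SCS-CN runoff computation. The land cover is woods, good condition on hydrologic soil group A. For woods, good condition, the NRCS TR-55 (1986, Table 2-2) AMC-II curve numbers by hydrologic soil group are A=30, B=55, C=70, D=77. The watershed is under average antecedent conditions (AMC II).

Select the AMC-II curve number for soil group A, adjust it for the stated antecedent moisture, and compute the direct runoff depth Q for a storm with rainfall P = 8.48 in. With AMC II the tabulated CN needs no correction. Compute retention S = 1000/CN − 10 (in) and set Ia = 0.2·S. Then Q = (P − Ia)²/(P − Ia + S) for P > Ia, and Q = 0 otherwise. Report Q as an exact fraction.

NRCS table: woods, good condition, soil group A → CN(II) = 30
CN(II) = 30; AMC II needs no correction.
Max retention: S = 1000/30 − 10 = 70/3 in (≈ 23.333 in)
Initial abstraction Ia = S/5 = (70/3)/5 = 14/3 ≈ 4.667 in
Since P=8.480 > Ia=4.667: effective rainfall P−Ia = 286/75 in
Runoff Q = (P−Ia)²/(P−Ia+S) = (3.813)²/(3.813+23.333) = 20449/38175 ≈ 0.536 in

Q = 20449/38175 in ≈ 0.536 in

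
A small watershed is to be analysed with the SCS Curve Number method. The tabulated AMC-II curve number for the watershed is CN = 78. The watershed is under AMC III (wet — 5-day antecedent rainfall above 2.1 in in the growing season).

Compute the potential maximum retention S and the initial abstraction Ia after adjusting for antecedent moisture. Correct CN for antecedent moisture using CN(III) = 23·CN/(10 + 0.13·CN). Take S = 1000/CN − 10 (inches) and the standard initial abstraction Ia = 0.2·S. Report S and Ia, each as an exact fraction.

S = 1100/897 in ≈ 1.226 in; Ia = 220/897 in ≈ 0.245 in

Adjust CN=78 to AMC III: 23·78/(10 + 0.13·78) → 1794 ÷ (1007/50) = 89700/1007 ≈ 89.076
S = 1000/(89700/1007) − 10 = 1100/897 in ≈ 1.226 in
Ia = 0.2·(1100/897) = 220/897 in ≈ 0.245 in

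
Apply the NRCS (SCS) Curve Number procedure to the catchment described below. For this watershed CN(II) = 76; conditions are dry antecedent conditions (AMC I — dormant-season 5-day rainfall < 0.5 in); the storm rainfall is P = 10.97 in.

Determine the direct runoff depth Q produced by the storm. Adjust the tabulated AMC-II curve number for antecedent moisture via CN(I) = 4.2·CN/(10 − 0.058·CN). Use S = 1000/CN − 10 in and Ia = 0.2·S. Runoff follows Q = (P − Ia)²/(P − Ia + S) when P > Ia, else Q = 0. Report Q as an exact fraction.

Adjust CN=76 to AMC I: 4.2·76/(10 − 0.058·76) → (1596/5) ÷ (699/125) = 13300/233 ≈ 57.082
S = 1000/(13300/233) − 10 = 1000/133 in ≈ 7.519 in
Ia = 0.2·(1000/133) = 200/133 in ≈ 1.504 in
Excess rainfall: 10.970 − 1.504 = 9.466 in; P > Ia so Q > 0
Runoff Q = (P−Ia)²/(P−Ia+S) = (9.466)²/(9.466+7.519) = 15851061801/3004483300 ≈ 5.276 in

Q = 15851061801/3004483300 in ≈ 5.276 in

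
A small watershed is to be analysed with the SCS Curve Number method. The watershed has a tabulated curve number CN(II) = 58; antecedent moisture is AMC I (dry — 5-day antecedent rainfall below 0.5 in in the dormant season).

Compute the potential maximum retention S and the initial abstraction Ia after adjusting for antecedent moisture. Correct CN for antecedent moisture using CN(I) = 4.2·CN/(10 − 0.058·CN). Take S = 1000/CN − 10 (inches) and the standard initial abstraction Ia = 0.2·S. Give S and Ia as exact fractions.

CN(I) from CN(II)=58: (4.2·58)/(10 − 0.058·58) = 2900/79 ≈ 36.709
S = 1000/(2900/79) − 10 = 500/29 in ≈ 17.241 in
Initial abstraction Ia = S/5 = (500/29)/5 = 100/29 ≈ 3.448 in

S = 500/29 in ≈ 17.241 in; Ia = 100/29 in ≈ 3.448 in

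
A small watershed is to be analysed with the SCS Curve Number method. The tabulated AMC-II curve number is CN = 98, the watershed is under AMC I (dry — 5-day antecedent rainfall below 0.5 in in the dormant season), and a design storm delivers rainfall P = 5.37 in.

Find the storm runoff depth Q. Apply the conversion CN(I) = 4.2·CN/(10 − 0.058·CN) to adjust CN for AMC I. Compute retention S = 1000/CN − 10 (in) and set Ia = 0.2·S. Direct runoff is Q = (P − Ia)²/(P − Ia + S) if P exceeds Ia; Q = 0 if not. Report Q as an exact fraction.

CN(I) from CN(II)=98: (4.2·98)/(10 − 0.058·98) = 102900/1079 ≈ 95.366
S = 1000/(102900/1079) − 10 = 500/1029 in ≈ 0.486 in
Initial abstraction Ia = S/5 = (500/1029)/5 = 100/1029 ≈ 0.097 in
P − Ia = 5.370 − 0.097 = 542573/102900 ≈ 5.273 in (> 0, runoff occurs)
Q = (542573/102900)²/((542573/102900) + 500/1029) = (294385460329/10588410000)/(592573/102900) = 294385460329/60975761700 in ≈ 4.828 in

Q = 294385460329/60975761700 in ≈ 4.828 in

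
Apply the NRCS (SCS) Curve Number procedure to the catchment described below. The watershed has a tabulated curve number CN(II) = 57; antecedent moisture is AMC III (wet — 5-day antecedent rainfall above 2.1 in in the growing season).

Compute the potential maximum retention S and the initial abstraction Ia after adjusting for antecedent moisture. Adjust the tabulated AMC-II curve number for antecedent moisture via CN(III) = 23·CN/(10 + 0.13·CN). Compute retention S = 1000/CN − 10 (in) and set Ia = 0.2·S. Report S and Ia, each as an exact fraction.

CN(III) from CN(II)=57: (23·57)/(10 + 0.13·57) = 131100/1741 ≈ 75.302
Retention S: 1000/CN − 10 with CN=75.302 → S = 4300/1311 ≈ 3.280 in
Initial abstraction Ia = S/5 = (4300/1311)/5 = 860/1311 ≈ 0.656 in

S = 4300/1311 in ≈ 3.280 in; Ia = 860/1311 in ≈ 0.656 in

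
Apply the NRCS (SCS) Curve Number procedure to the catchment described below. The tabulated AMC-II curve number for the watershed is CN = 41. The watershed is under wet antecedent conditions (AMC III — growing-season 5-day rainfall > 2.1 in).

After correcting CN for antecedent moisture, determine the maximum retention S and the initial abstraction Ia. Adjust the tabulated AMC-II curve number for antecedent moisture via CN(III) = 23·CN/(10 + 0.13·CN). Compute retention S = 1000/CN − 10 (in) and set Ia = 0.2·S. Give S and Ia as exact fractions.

Wet (AMC III): CN(III) = 23·41/(10 + 0.13·41) = 943/(1533/100) = 94300/1533 ≈ 61.513
S = 1000/(94300/1533) − 10 = 5900/943 in ≈ 6.257 in
Ia = 0.2·(5900/943) = 1180/943 in ≈ 1.251 in

S = 5900/943 in ≈ 6.257 in; Ia = 1180/943 in ≈ 1.251 in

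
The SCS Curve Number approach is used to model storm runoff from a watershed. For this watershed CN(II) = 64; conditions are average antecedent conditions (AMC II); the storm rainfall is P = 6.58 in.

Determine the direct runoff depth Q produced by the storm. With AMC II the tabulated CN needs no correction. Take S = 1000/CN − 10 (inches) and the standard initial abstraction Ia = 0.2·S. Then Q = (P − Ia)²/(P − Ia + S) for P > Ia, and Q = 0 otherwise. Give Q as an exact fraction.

Q = 1190281/443200 in ≈ 2.686 in

Average conditions: CN = 64 (no AMC adjustment).
Retention S: 1000/CN − 10 with CN=64.000 → S = 45/8 ≈ 5.625 in
Ia = 0.2S: 0.2·5.625 = 1.125 in (exactly 9/8)
Excess rainfall: 6.580 − 1.125 = 5.455 in; P > Ia so Q > 0
Q: (1091/200)² ÷ (277/25) = 1190281/443200 in (≈ 2.686 in)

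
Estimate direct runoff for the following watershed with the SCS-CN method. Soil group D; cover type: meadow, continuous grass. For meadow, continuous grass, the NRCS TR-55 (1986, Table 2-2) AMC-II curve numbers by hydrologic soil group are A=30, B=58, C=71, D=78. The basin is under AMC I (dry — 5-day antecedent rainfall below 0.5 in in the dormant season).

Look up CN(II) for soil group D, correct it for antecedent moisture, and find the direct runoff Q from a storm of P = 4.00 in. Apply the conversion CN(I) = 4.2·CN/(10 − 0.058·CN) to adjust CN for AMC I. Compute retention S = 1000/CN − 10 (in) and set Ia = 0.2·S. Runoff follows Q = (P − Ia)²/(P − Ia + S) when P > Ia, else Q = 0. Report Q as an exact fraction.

NRCS table: meadow, continuous grass, soil group D → CN(II) = 78
Dry (AMC I): CN(I) = 4.2·78/(10 − 0.058·78) = (1638/5)/(1369/250) = 81900/1369 ≈ 59.825
Retention S: 1000/CN − 10 with CN=59.825 → S = 5500/819 ≈ 6.716 in
Initial abstraction Ia = S/5 = (5500/819)/5 = 1100/819 ≈ 1.343 in
Excess rainfall: 4.000 − 1.343 = 2.657 in; P > Ia so Q > 0
Q = (2176/819)²/((2176/819) + 5500/819) = (4734976/670761)/(7676/819) = 1183744/1571661 in ≈ 0.753 in

Q = 1183744/1571661 in ≈ 0.753 in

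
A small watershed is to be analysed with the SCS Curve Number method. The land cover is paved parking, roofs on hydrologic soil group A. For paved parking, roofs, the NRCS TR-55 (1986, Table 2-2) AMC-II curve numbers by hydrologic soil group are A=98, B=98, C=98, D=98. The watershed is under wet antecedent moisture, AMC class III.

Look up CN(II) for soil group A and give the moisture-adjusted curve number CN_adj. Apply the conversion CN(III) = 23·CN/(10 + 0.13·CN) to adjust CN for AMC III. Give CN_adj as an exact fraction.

CN_adj = 112700/1137 ≈ 99.120

NRCS table: paved parking, roofs, soil group A → CN(II) = 98
CN(III) from CN(II)=98: (23·98)/(10 + 0.13·98) = 112700/1137 ≈ 99.120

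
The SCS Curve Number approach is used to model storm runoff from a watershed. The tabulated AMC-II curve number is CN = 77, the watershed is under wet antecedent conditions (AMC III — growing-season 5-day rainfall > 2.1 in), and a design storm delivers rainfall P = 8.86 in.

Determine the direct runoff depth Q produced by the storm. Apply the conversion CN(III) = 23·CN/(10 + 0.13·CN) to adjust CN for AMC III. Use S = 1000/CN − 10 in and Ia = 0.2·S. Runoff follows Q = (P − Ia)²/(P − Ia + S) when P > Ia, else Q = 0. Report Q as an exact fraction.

Q = 1096338321/146727350 in ≈ 7.472 in

Wet (AMC III): CN(III) = 23·77/(10 + 0.13·77) = 1771/(2001/100) = 7700/87 ≈ 88.506
Max retention: S = 1000/(7700/87) − 10 = 100/77 in (≈ 1.299 in)
Ia = 0.2·(100/77) = 20/77 in ≈ 0.260 in
P − Ia = 8.860 − 0.260 = 33111/3850 ≈ 8.600 in (> 0, runoff occurs)
Q = (33111/3850)²/((33111/3850) + 100/77) = (1096338321/14822500)/(38111/3850) = 1096338321/146727350 in ≈ 7.472 in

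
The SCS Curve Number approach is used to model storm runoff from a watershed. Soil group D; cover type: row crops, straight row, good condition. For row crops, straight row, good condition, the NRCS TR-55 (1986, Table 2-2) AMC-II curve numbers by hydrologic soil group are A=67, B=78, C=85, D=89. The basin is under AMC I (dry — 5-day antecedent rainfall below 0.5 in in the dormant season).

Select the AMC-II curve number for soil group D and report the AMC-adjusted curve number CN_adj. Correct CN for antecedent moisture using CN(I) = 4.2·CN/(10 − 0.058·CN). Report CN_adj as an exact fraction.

NRCS table: row crops, straight row, good condition, soil group D → CN(II) = 89
Adjust CN=89 to AMC I: 4.2·89/(10 − 0.058·89) → (1869/5) ÷ (2419/500) = 186900/2419 ≈ 77.263

CN_adj = 186900/2419 ≈ 77.263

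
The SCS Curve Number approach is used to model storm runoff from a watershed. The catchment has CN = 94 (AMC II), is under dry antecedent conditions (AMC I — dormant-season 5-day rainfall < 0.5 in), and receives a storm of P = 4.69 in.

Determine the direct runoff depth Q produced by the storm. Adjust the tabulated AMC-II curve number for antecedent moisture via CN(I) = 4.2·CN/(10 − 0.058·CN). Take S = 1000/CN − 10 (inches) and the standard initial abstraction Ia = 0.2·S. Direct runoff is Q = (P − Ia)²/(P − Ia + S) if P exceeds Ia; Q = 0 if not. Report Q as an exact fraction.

CN(I) from CN(II)=94: (4.2·94)/(10 − 0.058·94) = 32900/379 ≈ 86.807
S = 1000/(32900/379) − 10 = 500/329 in ≈ 1.520 in
Initial abstraction Ia = S/5 = (500/329)/5 = 100/329 ≈ 0.304 in
P − Ia = 4.690 − 0.304 = 144301/32900 ≈ 4.386 in (> 0, runoff occurs)
Q = (144301/32900)²/((144301/32900) + 500/329) = (20822778601/1082410000)/(194301/32900) = 20822778601/6392502900 in ≈ 3.257 in

Q = 20822778601/6392502900 in ≈ 3.257 in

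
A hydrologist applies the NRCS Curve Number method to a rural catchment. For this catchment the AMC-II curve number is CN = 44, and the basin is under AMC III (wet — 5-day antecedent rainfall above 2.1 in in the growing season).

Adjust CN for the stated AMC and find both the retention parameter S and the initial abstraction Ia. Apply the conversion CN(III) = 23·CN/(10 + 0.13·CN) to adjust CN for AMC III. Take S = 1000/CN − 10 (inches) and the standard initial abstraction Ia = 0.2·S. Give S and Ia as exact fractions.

S = 1400/253 in ≈ 5.534 in; Ia = 280/253 in ≈ 1.107 in

Adjust CN=44 to AMC III: 23·44/(10 + 0.13·44) → 1012 ÷ (393/25) = 25300/393 ≈ 64.377
Max retention: S = 1000/(25300/393) − 10 = 1400/253 in (≈ 5.534 in)
Ia = 0.2·(1400/253) = 280/253 in ≈ 1.107 in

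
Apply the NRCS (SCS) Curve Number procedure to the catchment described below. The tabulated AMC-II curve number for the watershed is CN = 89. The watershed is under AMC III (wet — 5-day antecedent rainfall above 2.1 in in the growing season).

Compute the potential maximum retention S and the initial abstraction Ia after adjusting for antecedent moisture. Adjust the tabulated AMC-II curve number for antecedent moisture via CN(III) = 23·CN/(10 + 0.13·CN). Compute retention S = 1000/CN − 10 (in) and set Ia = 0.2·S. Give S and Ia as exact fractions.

Adjust CN=89 to AMC III: 23·89/(10 + 0.13·89) → 2047 ÷ (2157/100) = 204700/2157 ≈ 94.900
S = 1000/(204700/2157) − 10 = 1100/2047 in ≈ 0.537 in
Ia = 0.2S: 0.2·0.537 = 0.107 in (exactly 220/2047)

S = 1100/2047 in ≈ 0.537 in; Ia = 220/2047 in ≈ 0.107 in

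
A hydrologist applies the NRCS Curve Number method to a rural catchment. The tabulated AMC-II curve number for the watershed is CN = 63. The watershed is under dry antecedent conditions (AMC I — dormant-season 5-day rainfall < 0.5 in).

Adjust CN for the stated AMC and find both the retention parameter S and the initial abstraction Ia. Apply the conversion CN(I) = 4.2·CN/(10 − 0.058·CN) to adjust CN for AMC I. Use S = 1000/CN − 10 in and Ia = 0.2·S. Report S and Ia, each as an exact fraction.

S = 18500/1323 in ≈ 13.983 in; Ia = 3700/1323 in ≈ 2.797 in

Adjust CN=63 to AMC I: 4.2·63/(10 − 0.058·63) → (1323/5) ÷ (3173/500) = 132300/3173 ≈ 41.696
S = 1000/(132300/3173) − 10 = 18500/1323 in ≈ 13.983 in
Initial abstraction Ia = S/5 = (18500/1323)/5 = 3700/1323 ≈ 2.797 in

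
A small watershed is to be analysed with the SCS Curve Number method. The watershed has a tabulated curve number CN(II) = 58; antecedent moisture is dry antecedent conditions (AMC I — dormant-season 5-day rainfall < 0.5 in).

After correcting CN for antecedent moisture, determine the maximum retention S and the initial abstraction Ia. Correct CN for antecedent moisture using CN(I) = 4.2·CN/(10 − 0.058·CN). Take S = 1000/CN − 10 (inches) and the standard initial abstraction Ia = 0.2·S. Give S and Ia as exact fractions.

Dry (AMC I): CN(I) = 4.2·58/(10 − 0.058·58) = (1218/5)/(1659/250) = 2900/79 ≈ 36.709
Retention S: 1000/CN − 10 with CN=36.709 → S = 500/29 ≈ 17.241 in
Initial abstraction Ia = S/5 = (500/29)/5 = 100/29 ≈ 3.448 in

S = 500/29 in ≈ 17.241 in; Ia = 100/29 in ≈ 3.448 in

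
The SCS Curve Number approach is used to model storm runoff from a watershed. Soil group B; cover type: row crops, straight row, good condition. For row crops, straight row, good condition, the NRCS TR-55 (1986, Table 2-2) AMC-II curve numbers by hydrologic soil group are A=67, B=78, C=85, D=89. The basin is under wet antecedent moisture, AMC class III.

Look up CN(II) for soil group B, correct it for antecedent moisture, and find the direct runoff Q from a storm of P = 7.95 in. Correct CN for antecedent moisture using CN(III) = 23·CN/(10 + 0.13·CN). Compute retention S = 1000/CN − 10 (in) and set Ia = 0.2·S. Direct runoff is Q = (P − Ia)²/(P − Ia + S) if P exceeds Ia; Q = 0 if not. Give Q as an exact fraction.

Q = 19105597729/2874400620 in ≈ 6.647 in

NRCS table: row crops, straight row, good condition, soil group B → CN(II) = 78
Adjust CN=78 to AMC III: 23·78/(10 + 0.13·78) → 1794 ÷ (1007/50) = 89700/1007 ≈ 89.076
S = 1000/(89700/1007) − 10 = 1100/897 in ≈ 1.226 in
Initial abstraction Ia = S/5 = (1100/897)/5 = 220/897 ≈ 0.245 in
P − Ia = 7.950 − 0.245 = 138223/17940 ≈ 7.705 in (> 0, runoff occurs)
Q = (138223/17940)²/((138223/17940) + 1100/897) = (19105597729/321843600)/(160223/17940) = 19105597729/2874400620 in ≈ 6.647 in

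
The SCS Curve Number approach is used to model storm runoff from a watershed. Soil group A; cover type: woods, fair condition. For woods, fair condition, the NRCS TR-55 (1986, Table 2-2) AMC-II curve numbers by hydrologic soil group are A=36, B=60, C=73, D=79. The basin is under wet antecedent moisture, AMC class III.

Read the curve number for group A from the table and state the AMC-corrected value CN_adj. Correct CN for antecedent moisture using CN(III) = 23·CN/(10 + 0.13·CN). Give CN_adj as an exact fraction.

NRCS table: woods, fair condition, soil group A → CN(II) = 36
Adjust CN=36 to AMC III: 23·36/(10 + 0.13·36) → 828 ÷ (367/25) = 20700/367 ≈ 56.403

CN_adj = 20700/367 ≈ 56.403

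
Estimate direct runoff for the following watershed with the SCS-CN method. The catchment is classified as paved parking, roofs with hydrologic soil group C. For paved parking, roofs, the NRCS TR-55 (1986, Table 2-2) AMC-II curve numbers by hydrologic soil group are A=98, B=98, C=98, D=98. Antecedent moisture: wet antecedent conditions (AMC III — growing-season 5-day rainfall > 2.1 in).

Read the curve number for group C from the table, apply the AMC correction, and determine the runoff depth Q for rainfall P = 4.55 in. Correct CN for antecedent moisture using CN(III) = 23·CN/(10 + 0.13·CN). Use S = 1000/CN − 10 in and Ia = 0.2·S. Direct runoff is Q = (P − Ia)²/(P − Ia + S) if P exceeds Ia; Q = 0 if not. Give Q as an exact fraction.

Q = 10436052649/2347698780 in ≈ 4.445 in

NRCS table: paved parking, roofs, soil group C → CN(II) = 98
CN(III) from CN(II)=98: (23·98)/(10 + 0.13·98) = 112700/1137 ≈ 99.120
Retention S: 1000/CN − 10 with CN=99.120 → S = 100/1127 ≈ 0.089 in
Ia = 0.2·(100/1127) = 20/1127 in ≈ 0.018 in
Excess rainfall: 4.550 − 0.018 = 4.532 in; P > Ia so Q > 0
Q: (102157/22540)² ÷ (104157/22540) = 10436052649/2347698780 in (≈ 4.445 in)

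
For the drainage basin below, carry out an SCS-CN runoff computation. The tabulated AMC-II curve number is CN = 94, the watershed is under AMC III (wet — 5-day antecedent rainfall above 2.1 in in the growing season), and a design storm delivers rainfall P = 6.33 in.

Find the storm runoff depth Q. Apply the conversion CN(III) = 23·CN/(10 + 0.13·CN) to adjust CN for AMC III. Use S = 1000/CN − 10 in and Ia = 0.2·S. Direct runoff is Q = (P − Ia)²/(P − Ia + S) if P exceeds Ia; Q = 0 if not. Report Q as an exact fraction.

Adjust CN=94 to AMC III: 23·94/(10 + 0.13·94) → 2162 ÷ (1111/50) = 108100/1111 ≈ 97.300
Retention S: 1000/CN − 10 with CN=97.300 → S = 300/1081 ≈ 0.278 in
Ia = 0.2S: 0.2·0.278 = 0.056 in (exactly 60/1081)
Excess rainfall: 6.330 − 0.056 = 6.274 in; P > Ia so Q > 0
Runoff Q = (P−Ia)²/(P−Ia+S) = (6.274)²/(6.274+0.278) = 51117140281/8507145700 ≈ 6.009 in

Q = 51117140281/8507145700 in ≈ 6.009 in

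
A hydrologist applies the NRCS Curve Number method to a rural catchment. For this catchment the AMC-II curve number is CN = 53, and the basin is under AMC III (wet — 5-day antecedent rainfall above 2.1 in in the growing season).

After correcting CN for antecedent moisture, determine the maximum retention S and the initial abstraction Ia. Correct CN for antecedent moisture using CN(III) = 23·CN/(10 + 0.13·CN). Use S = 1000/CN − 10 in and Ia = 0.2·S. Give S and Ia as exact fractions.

Wet (AMC III): CN(III) = 23·53/(10 + 0.13·53) = 1219/(1689/100) = 121900/1689 ≈ 72.173
S = 1000/(121900/1689) − 10 = 4700/1219 in ≈ 3.856 in
Ia = 0.2S: 0.2·3.856 = 0.771 in (exactly 940/1219)

S = 4700/1219 in ≈ 3.856 in; Ia = 940/1219 in ≈ 0.771 in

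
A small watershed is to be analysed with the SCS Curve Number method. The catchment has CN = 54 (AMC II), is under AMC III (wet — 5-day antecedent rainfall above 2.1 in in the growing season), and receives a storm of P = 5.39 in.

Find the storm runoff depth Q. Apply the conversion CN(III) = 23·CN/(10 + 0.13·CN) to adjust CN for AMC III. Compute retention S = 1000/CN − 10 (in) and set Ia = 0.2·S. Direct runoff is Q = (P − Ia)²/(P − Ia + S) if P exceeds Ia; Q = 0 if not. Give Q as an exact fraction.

Q = 157577809/60893100 in ≈ 2.588 in

CN(III) from CN(II)=54: (23·54)/(10 + 0.13·54) = 2700/37 ≈ 72.973
S = 1000/(2700/37) − 10 = 100/27 in ≈ 3.704 in
Ia = 0.2·(100/27) = 20/27 in ≈ 0.741 in
Excess rainfall: 5.390 − 0.741 = 4.649 in; P > Ia so Q > 0
Q: (12553/2700)² ÷ (22553/2700) = 157577809/60893100 in (≈ 2.588 in)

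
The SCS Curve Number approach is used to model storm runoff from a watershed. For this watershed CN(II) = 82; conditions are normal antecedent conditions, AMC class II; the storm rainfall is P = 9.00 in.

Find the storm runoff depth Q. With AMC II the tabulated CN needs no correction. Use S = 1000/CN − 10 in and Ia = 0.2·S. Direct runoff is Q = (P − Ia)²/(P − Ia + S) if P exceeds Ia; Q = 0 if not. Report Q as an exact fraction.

CN(II) = 82; AMC II needs no correction.
Retention S: 1000/CN − 10 with CN=82.000 → S = 90/41 ≈ 2.195 in
Initial abstraction Ia = S/5 = (90/41)/5 = 18/41 ≈ 0.439 in
Excess rainfall: 9.000 − 0.439 = 8.561 in; P > Ia so Q > 0
Q: (351/41)² ÷ (441/41) = 13689/2009 in (≈ 6.814 in)

Q = 13689/2009 in ≈ 6.814 in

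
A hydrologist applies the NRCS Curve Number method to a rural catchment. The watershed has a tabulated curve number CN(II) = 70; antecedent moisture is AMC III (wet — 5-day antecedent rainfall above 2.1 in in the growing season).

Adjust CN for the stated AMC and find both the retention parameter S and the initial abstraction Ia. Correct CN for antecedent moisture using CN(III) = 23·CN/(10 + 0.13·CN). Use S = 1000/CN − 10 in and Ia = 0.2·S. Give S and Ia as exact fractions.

S = 300/161 in ≈ 1.863 in; Ia = 60/161 in ≈ 0.373 in

Adjust CN=70 to AMC III: 23·70/(10 + 0.13·70) → 1610 ÷ (191/10) = 16100/191 ≈ 84.293
S = 1000/(16100/191) − 10 = 300/161 in ≈ 1.863 in
Ia = 0.2·(300/161) = 60/161 in ≈ 0.373 in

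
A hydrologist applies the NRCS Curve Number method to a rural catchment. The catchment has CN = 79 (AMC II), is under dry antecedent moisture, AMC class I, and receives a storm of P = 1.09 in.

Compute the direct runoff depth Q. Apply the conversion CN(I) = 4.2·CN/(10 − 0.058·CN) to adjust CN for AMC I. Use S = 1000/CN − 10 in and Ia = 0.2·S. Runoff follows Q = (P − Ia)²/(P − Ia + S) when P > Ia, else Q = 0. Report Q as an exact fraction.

CN(I) from CN(II)=79: (4.2·79)/(10 − 0.058·79) = 7900/129 ≈ 61.240
Max retention: S = 1000/(7900/129) − 10 = 500/79 in (≈ 6.329 in)
Ia = 0.2·(500/79) = 100/79 in ≈ 1.266 in
P = 1.090 ≤ Ia = 1.266 in: entire storm abstracted, Q = 0.

Q = 0 in ≈ 0.000 in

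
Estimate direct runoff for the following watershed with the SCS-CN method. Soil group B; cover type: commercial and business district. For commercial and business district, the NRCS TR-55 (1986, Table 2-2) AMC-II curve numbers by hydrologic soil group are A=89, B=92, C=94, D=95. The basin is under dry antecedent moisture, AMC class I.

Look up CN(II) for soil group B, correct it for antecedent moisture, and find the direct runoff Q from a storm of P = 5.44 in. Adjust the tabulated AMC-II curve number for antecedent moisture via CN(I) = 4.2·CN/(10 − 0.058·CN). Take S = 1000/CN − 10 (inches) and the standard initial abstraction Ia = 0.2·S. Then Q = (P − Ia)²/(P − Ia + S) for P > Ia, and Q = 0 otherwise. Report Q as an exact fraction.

NRCS table: commercial and business district, soil group B → CN(II) = 92
CN(I) from CN(II)=92: (4.2·92)/(10 − 0.058·92) = 48300/583 ≈ 82.847
Max retention: S = 1000/(48300/583) − 10 = 1000/483 in (≈ 2.070 in)
Initial abstraction Ia = S/5 = (1000/483)/5 = 200/483 ≈ 0.414 in
Since P=5.440 > Ia=0.414: effective rainfall P−Ia = 60688/12075 in
Q = (60688/12075)²/((60688/12075) + 1000/483) = (3683033344/145805625)/(85688/12075) = 460379168/129335325 in ≈ 3.560 in

Q = 460379168/129335325 in ≈ 3.560 in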